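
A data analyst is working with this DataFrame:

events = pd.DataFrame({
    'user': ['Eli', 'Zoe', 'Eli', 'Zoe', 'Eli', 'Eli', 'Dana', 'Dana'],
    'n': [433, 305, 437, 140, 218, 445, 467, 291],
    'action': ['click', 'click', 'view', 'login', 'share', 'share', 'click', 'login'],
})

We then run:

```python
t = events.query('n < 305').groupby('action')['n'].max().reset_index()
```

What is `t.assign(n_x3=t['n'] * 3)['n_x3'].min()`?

filter rows where n < 305:
   user    n action
3   Zoe  140  login
4   Eli  218  share
7  Dana  291  login
group by action, max of n:
action
login    291
share    218
Name: n, dtype: int64
reset_index():
  action    n
0  login  291
1  share  218
add column n_x3 = t['n'] * 3:
  action    n  n_x3
0  login  291   873
1  share  218   654
Then the min of column 'n_x3': 654

654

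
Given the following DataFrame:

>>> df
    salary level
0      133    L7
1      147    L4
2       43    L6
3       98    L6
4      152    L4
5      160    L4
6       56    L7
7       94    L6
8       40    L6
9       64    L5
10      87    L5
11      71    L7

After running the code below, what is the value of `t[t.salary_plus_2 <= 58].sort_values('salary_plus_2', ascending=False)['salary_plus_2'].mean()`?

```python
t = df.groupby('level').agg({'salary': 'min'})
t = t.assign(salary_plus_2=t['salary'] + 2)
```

50.0

group by level, min of salary:
       salary
level        
L4        147
L5         64
L6         40
L7         56
add column salary_plus_2 = t['salary'] + 2:
       salary  salary_plus_2
level                       
L4        147            149
L5         64             66
L6         40             42
L7         56             58
filter rows where salary_plus_2 <= 58:
       salary  salary_plus_2
level                       
L6         40             42
L7         56             58
sort by salary_plus_2 descending:
       salary  salary_plus_2
level                       
L7         56             58
L6         40             42
Reading off the mean of column 'salary_plus_2', we get 50.0.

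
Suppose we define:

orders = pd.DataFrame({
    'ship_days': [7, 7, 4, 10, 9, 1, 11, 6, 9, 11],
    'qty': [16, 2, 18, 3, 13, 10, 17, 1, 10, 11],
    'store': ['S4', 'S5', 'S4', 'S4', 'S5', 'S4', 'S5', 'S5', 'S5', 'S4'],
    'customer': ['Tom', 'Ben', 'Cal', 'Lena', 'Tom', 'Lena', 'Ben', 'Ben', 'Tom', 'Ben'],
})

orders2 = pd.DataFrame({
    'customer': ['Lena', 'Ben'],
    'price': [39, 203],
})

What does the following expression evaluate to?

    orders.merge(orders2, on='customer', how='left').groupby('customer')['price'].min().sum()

242.0

merge on 'customer' (how='left') → 10 rows:
   ship_days  qty store customer  price
0          7   16    S4      Tom    NaN
1          7    2    S5      Ben  203.0
2          4   18    S4      Cal    NaN
3         10    3    S4     Lena   39.0
4          9   13    S5      Tom    NaN
5          1   10    S4     Lena   39.0
6         11   17    S5      Ben  203.0
7          6    1    S5      Ben  203.0
8          9   10    S5      Tom    NaN
9         11   11    S4      Ben  203.0
group by customer, min of price:
customer
Ben     203.0
Cal       NaN
Lena     39.0
Tom       NaN
Name: price, dtype: float64
So sum() = 242.0.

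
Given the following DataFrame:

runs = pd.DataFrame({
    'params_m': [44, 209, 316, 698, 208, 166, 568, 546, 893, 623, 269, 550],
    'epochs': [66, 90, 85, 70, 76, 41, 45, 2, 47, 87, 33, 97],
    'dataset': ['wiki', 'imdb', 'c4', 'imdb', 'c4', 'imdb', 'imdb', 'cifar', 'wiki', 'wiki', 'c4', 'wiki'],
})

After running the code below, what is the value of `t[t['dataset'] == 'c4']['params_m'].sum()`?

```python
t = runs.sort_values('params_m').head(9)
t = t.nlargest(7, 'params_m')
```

793

sort by params_m:
    params_m  epochs dataset
0         44      66    wiki
5        166      41    imdb
4        208      76      c4
1        209      90    imdb
10       269      33      c4
2        316      85      c4
7        546       2   cifar
11       550      97    wiki
6        568      45    imdb
9        623      87    wiki
3        698      70    imdb
8        893      47    wiki
take first 9 rows:
    params_m  epochs dataset
0         44      66    wiki
5        166      41    imdb
4        208      76      c4
1        209      90    imdb
10       269      33      c4
2        316      85      c4
7        546       2   cifar
11       550      97    wiki
6        568      45    imdb
take 7 rows with largest params_m:
    params_m  epochs dataset
6        568      45    imdb
11       550      97    wiki
7        546       2   cifar
2        316      85      c4
10       269      33      c4
1        209      90    imdb
4        208      76      c4
filter rows where dataset == 'c4':
    params_m  epochs dataset
2        316      85      c4
10       269      33      c4
4        208      76      c4
Taking the sum of column 'params_m' gives 793.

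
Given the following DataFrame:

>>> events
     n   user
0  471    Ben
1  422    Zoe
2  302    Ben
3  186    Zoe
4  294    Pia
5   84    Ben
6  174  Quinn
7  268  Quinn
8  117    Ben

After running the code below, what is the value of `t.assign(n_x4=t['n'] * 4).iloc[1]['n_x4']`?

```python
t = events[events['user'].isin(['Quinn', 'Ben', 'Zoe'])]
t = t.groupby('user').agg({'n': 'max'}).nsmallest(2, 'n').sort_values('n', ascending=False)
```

filter rows where user in ['Quinn', 'Ben', 'Zoe']:
     n   user
0  471    Ben
1  422    Zoe
2  302    Ben
3  186    Zoe
5   84    Ben
6  174  Quinn
7  268  Quinn
8  117    Ben
group by user, max of n:
         n
user      
Ben    471
Quinn  268
Zoe    422
take 2 rows with smallest n:
         n
user      
Quinn  268
Zoe    422
sort by n descending:
         n
user      
Zoe    422
Quinn  268
add column n_x4 = t['n'] * 4:
         n  n_x4
user            
Zoe    422  1688
Quinn  268  1072
Reading off the value at position 1, column 'n_x4', we get 1072.

1072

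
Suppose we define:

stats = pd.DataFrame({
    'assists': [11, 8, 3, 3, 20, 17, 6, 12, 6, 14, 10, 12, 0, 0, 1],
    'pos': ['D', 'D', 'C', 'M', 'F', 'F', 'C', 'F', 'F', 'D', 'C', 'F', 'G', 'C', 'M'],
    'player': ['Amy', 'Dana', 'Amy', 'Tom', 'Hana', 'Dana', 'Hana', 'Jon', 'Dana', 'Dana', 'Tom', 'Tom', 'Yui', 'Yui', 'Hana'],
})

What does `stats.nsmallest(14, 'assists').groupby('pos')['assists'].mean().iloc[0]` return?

4.75

take 14 rows with smallest assists:
    assists pos player
12        0   G    Yui
13        0   C    Yui
14        1   M   Hana
2         3   C    Amy
3         3   M    Tom
6         6   C   Hana
8         6   F   Dana
1         8   D   Dana
10       10   C    Tom
0        11   D    Amy
7        12   F    Jon
11       12   F    Tom
9        14   D   Dana
5        17   F   Dana
group by pos, mean of assists:
pos
C     4.75
D    11.00
F    11.75
G     0.00
M     2.00
Name: assists, dtype: float64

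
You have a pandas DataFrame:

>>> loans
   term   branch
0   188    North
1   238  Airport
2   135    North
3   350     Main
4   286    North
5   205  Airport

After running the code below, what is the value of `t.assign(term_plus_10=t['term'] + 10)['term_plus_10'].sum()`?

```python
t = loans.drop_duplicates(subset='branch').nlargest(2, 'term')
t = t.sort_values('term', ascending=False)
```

drop duplicate branch (keep=first):
   term   branch
0   188    North
1   238  Airport
3   350     Main
take 2 rows with largest term:
   term   branch
3   350     Main
1   238  Airport
sort by term descending:
   term   branch
3   350     Main
1   238  Airport
add column term_plus_10 = t['term'] + 10:
   term   branch  term_plus_10
3   350     Main           360
1   238  Airport           248
Finally, sum of column 'term_plus_10' = 608.

608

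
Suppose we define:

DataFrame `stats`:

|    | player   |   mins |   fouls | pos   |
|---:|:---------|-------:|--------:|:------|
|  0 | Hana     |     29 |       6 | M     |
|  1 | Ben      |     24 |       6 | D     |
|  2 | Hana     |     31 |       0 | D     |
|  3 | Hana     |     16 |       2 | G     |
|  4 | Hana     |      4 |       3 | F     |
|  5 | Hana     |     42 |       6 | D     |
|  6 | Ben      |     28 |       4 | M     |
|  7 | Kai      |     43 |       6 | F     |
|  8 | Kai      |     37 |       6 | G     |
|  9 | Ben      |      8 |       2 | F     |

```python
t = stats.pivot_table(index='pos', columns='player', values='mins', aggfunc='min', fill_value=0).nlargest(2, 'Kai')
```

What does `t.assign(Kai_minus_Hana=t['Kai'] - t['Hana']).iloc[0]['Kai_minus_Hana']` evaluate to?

39

pivot: rows=pos, cols=player, min(mins):
player  Ben  Hana  Kai
pos                   
D        24    31    0
F         8     4   43
G         0    16   37
M        28    29    0
take 2 rows with largest Kai:
player  Ben  Hana  Kai
pos                   
F         8     4   43
G         0    16   37
add column Kai_minus_Hana = t['Kai'] - t['Hana']:
player  Ben  Hana  Kai  Kai_minus_Hana
pos                                   
F         8     4   43              39
G         0    16   37              21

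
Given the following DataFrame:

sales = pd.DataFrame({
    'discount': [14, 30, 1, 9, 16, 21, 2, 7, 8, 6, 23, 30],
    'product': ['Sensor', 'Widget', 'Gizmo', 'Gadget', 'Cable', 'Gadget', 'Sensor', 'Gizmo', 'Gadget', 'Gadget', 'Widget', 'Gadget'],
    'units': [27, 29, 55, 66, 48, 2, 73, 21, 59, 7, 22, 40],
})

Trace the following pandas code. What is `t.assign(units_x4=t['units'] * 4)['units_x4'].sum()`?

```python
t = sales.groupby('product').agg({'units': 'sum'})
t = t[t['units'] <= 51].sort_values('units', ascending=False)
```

group by product, sum of units:
         units
product       
Cable       48
Gadget     174
Gizmo       76
Sensor     100
Widget      51
filter rows where units <= 51:
         units
product       
Cable       48
Widget      51
sort by units descending:
         units
product       
Widget      51
Cable       48
add column units_x4 = t['units'] * 4:
         units  units_x4
product                 
Widget      51       204
Cable       48       192
Reading off the sum of column 'units_x4', we get 396.

396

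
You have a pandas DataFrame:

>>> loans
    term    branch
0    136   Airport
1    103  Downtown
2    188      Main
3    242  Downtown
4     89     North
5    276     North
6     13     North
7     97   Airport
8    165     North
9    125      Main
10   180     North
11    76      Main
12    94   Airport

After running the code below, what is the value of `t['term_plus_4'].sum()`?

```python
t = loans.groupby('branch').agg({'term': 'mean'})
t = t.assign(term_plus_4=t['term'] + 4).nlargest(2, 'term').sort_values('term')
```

325.1

group by branch, mean of term:
                term
branch              
Airport   109.000000
Downtown  172.500000
Main      129.666667
North     144.600000
add column term_plus_4 = t['term'] + 4:
                term  term_plus_4
branch                           
Airport   109.000000   113.000000
Downtown  172.500000   176.500000
Main      129.666667   133.666667
North     144.600000   148.600000
take 2 rows with largest term:
           term  term_plus_4
branch                      
Downtown  172.5        176.5
North     144.6        148.6
sort by term:
           term  term_plus_4
branch                      
North     144.6        148.6
Downtown  172.5        176.5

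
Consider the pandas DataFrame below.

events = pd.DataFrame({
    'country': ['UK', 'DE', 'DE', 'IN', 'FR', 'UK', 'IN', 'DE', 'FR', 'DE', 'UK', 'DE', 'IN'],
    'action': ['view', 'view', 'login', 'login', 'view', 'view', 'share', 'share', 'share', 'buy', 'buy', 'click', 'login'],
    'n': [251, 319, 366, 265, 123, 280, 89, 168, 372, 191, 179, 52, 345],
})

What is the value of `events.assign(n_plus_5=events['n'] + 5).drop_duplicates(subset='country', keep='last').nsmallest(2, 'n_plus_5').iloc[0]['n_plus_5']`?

add column n_plus_5 = events['n'] + 5:
   country action    n  n_plus_5
0       UK   view  251       256
1       DE   view  319       324
2       DE  login  366       371
3       IN  login  265       270
4       FR   view  123       128
5       UK   view  280       285
6       IN  share   89        94
7       DE  share  168       173
8       FR  share  372       377
9       DE    buy  191       196
10      UK    buy  179       184
11      DE  click   52        57
12      IN  login  345       350
drop duplicate country (keep=last):
   country action    n  n_plus_5
8       FR  share  372       377
10      UK    buy  179       184
11      DE  click   52        57
12      IN  login  345       350
take 2 rows with smallest n_plus_5:
   country action    n  n_plus_5
11      DE  click   52        57
10      UK    buy  179       184
So iloc[0]['n_plus_5'] = 57.

57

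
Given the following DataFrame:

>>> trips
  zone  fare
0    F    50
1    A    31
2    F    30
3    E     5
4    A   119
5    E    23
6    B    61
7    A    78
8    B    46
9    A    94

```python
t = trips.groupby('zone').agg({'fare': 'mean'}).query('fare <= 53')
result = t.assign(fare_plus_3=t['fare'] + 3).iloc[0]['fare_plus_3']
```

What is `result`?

17.0

group by zone, mean of fare:
      fare
zone      
A     80.5
B     53.5
E     14.0
F     40.0
filter rows where fare <= 53:
      fare
zone      
E     14.0
F     40.0
add column fare_plus_3 = t['fare'] + 3:
      fare  fare_plus_3
zone                   
E     14.0         17.0
F     40.0         43.0
So iloc[0]['fare_plus_3'] = 17.0.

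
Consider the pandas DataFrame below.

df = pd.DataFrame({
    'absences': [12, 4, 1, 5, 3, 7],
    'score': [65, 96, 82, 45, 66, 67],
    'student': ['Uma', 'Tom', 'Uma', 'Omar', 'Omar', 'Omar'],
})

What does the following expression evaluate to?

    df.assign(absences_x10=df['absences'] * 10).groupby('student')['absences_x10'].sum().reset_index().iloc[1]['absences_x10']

add column absences_x10 = df['absences'] * 10:
   absences  score student  absences_x10
0        12     65     Uma           120
1         4     96     Tom            40
2         1     82     Uma            10
3         5     45    Omar            50
4         3     66    Omar            30
5         7     67    Omar            70
group by student, sum of absences_x10:
student
Omar    150
Tom      40
Uma     130
Name: absences_x10, dtype: int64
reset_index():
  student  absences_x10
0    Omar           150
1     Tom            40
2     Uma           130

40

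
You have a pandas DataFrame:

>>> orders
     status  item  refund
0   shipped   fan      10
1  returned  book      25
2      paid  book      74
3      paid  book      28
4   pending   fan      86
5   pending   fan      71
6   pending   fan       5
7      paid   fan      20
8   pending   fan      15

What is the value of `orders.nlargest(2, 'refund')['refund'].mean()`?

80.0

take 2 rows with largest refund:
    status  item  refund
4  pending   fan      86
2     paid  book      74
Then the mean of column 'refund': 80.0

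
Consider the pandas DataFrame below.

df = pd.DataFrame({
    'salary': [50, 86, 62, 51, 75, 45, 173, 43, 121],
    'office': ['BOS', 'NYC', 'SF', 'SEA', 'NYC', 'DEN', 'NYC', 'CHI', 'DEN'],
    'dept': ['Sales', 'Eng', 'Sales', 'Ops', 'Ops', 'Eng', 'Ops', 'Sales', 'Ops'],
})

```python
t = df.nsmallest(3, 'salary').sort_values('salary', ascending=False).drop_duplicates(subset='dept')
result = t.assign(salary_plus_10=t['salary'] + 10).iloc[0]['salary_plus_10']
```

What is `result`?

60

take 3 rows with smallest salary:
   salary office   dept
7      43    CHI  Sales
5      45    DEN    Eng
0      50    BOS  Sales
sort by salary descending:
   salary office   dept
0      50    BOS  Sales
5      45    DEN    Eng
7      43    CHI  Sales
drop duplicate dept (keep=first):
   salary office   dept
0      50    BOS  Sales
5      45    DEN    Eng
add column salary_plus_10 = t['salary'] + 10:
   salary office   dept  salary_plus_10
0      50    BOS  Sales              60
5      45    DEN    Eng              55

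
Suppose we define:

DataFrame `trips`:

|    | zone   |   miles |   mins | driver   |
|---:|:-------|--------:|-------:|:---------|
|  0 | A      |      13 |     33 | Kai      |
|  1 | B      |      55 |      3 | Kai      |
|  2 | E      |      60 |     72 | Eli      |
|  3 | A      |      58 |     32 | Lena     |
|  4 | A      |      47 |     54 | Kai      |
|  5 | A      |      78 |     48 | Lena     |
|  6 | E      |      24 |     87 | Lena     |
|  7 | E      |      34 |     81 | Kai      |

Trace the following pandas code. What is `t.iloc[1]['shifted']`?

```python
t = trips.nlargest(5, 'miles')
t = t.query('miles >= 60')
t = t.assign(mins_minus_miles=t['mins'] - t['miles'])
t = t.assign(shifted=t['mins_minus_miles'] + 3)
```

15

take 5 rows with largest miles:
  zone  miles  mins driver
5    A     78    48   Lena
2    E     60    72    Eli
3    A     58    32   Lena
1    B     55     3    Kai
4    A     47    54    Kai
filter rows where miles >= 60:
  zone  miles  mins driver
5    A     78    48   Lena
2    E     60    72    Eli
add column mins_minus_miles = t['mins'] - t['miles']:
  zone  miles  mins driver  mins_minus_miles
5    A     78    48   Lena               -30
2    E     60    72    Eli                12
add column shifted = t['mins_minus_miles'] + 3:
  zone  miles  mins driver  mins_minus_miles  shifted
5    A     78    48   Lena               -30      -27
2    E     60    72    Eli                12       15
Hence 15.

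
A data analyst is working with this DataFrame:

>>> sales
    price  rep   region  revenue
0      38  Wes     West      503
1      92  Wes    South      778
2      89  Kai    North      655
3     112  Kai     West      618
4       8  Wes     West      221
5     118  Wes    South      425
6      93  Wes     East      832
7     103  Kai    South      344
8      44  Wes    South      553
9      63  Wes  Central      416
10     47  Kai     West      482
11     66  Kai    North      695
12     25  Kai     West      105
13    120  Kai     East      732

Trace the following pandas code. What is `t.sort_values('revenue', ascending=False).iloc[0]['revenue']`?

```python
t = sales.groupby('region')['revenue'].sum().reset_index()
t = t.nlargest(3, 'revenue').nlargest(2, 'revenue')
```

2100

group by region, sum of revenue:
region
Central     416
East       1564
North      1350
South      2100
West       1929
Name: revenue, dtype: int64
reset_index():
    region  revenue
0  Central      416
1     East     1564
2    North     1350
3    South     2100
4     West     1929
take 3 rows with largest revenue:
  region  revenue
3  South     2100
4   West     1929
1   East     1564
take 2 rows with largest revenue:
  region  revenue
3  South     2100
4   West     1929
sort by revenue descending:
  region  revenue
3  South     2100
4   West     1929
Then the value at position 0, column 'revenue': 2100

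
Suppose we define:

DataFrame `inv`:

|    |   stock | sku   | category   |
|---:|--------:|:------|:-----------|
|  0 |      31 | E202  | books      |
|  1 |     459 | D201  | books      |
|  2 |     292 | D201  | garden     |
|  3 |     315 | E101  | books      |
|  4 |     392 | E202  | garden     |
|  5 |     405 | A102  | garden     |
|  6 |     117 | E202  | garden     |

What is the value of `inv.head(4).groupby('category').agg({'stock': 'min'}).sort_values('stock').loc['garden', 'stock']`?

292

take first 4 rows:
   stock   sku category
0     31  E202    books
1    459  D201    books
2    292  D201   garden
3    315  E101    books
group by category, min of stock:
          stock
category       
books        31
garden      292
sort by stock:
          stock
category       
books        31
garden      292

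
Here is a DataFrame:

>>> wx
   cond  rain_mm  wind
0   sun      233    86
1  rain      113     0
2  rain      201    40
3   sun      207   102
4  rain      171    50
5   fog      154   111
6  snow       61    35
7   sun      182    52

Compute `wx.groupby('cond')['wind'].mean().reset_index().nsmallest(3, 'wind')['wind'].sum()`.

145.0

group by cond, mean of wind:
cond
fog     111.0
rain     30.0
snow     35.0
sun      80.0
Name: wind, dtype: float64
reset_index():
   cond   wind
0   fog  111.0
1  rain   30.0
2  snow   35.0
3   sun   80.0
take 3 rows with smallest wind:
   cond  wind
1  rain  30.0
2  snow  35.0
3   sun  80.0
Finally, sum of column 'wind' = 145.0.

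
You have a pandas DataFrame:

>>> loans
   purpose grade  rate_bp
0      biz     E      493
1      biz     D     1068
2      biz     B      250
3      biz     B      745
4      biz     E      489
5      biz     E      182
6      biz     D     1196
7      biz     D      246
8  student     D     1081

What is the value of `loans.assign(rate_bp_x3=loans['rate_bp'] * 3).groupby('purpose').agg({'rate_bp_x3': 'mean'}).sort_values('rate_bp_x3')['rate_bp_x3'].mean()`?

add column rate_bp_x3 = loans['rate_bp'] * 3:
   purpose grade  rate_bp  rate_bp_x3
0      biz     E      493        1479
1      biz     D     1068        3204
2      biz     B      250         750
3      biz     B      745        2235
4      biz     E      489        1467
5      biz     E      182         546
6      biz     D     1196        3588
7      biz     D      246         738
8  student     D     1081        3243
group by purpose, mean of rate_bp_x3:
         rate_bp_x3
purpose            
biz        1750.875
student    3243.000
sort by rate_bp_x3:
         rate_bp_x3
purpose            
biz        1750.875
student    3243.000

2496.9375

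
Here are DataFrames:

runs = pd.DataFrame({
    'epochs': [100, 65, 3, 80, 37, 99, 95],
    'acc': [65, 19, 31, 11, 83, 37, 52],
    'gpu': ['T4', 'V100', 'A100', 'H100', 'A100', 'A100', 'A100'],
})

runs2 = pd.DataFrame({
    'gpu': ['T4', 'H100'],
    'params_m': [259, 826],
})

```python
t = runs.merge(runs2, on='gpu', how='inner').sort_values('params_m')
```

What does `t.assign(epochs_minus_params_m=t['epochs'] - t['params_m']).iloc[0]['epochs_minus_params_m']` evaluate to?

merge on 'gpu' (how='inner') → 2 rows:
   epochs  acc   gpu  params_m
0     100   65    T4       259
1      80   11  H100       826
sort by params_m:
   epochs  acc   gpu  params_m
0     100   65    T4       259
1      80   11  H100       826
add column epochs_minus_params_m = t['epochs'] - t['params_m']:
   epochs  acc   gpu  params_m  epochs_minus_params_m
0     100   65    T4       259                   -159
1      80   11  H100       826                   -746

-159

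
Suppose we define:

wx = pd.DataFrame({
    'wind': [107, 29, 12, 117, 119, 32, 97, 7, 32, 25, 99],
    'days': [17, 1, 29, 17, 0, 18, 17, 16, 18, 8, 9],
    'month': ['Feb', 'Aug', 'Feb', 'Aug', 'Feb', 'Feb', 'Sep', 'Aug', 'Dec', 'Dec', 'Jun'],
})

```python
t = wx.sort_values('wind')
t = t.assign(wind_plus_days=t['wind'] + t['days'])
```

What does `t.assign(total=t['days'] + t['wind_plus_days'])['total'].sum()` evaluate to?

sort by wind:
    wind  days month
7      7    16   Aug
2     12    29   Feb
9     25     8   Dec
1     29     1   Aug
5     32    18   Feb
8     32    18   Dec
6     97    17   Sep
10    99     9   Jun
0    107    17   Feb
3    117    17   Aug
4    119     0   Feb
add column wind_plus_days = t['wind'] + t['days']:
    wind  days month  wind_plus_days
7      7    16   Aug              23
2     12    29   Feb              41
9     25     8   Dec              33
1     29     1   Aug              30
5     32    18   Feb              50
8     32    18   Dec              50
6     97    17   Sep             114
10    99     9   Jun             108
0    107    17   Feb             124
3    117    17   Aug             134
4    119     0   Feb             119
add column total = t['days'] + t['wind_plus_days']:
    wind  days month  wind_plus_days  total
7      7    16   Aug              23     39
2     12    29   Feb              41     70
9     25     8   Dec              33     41
1     29     1   Aug              30     31
5     32    18   Feb              50     68
8     32    18   Dec              50     68
6     97    17   Sep             114    131
10    99     9   Jun             108    117
0    107    17   Feb             124    141
3    117    17   Aug             134    151
4    119     0   Feb             119    119
Finally, sum of column 'total' = 976.

976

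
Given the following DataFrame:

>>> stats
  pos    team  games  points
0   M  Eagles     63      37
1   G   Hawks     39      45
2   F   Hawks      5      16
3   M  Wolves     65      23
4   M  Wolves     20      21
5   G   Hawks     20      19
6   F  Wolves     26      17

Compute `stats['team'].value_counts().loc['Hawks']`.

value_counts of team:
team
Hawks     3
Wolves    3
Eagles    1
Name: count, dtype: int64
Taking the value at index 'Hawks' gives 3.

3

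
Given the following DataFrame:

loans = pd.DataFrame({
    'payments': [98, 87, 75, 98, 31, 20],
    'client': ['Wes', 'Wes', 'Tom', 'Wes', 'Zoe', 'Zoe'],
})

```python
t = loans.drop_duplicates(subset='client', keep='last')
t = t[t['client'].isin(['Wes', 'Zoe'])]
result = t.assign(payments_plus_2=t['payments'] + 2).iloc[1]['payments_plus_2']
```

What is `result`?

drop duplicate client (keep=last):
   payments client
2        75    Tom
3        98    Wes
5        20    Zoe
filter rows where client in ['Wes', 'Zoe']:
   payments client
3        98    Wes
5        20    Zoe
add column payments_plus_2 = t['payments'] + 2:
   payments client  payments_plus_2
3        98    Wes              100
5        20    Zoe               22
The value at position 1, column 'payments_plus_2' is 22.

22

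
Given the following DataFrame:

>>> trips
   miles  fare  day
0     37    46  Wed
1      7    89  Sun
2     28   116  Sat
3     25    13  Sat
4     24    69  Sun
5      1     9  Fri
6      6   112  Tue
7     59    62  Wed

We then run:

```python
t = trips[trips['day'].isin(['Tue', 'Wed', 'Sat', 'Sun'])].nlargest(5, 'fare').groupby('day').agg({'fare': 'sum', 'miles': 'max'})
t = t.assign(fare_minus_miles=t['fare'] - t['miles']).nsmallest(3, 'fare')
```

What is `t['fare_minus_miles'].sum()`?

filter rows where day in ['Tue', 'Wed', 'Sat', 'Sun']:
   miles  fare  day
0     37    46  Wed
1      7    89  Sun
2     28   116  Sat
3     25    13  Sat
4     24    69  Sun
6      6   112  Tue
7     59    62  Wed
take 5 rows with largest fare:
   miles  fare  day
2     28   116  Sat
6      6   112  Tue
1      7    89  Sun
4     24    69  Sun
7     59    62  Wed
group by day: sum(fare), max(miles):
     fare  miles
day             
Sat   116     28
Sun   158     24
Tue   112      6
Wed    62     59
add column fare_minus_miles = t['fare'] - t['miles']:
     fare  miles  fare_minus_miles
day                               
Sat   116     28                88
Sun   158     24               134
Tue   112      6               106
Wed    62     59                 3
take 3 rows with smallest fare:
     fare  miles  fare_minus_miles
day                               
Wed    62     59                 3
Tue   112      6               106
Sat   116     28                88
Taking the sum of column 'fare_minus_miles' gives 197.

197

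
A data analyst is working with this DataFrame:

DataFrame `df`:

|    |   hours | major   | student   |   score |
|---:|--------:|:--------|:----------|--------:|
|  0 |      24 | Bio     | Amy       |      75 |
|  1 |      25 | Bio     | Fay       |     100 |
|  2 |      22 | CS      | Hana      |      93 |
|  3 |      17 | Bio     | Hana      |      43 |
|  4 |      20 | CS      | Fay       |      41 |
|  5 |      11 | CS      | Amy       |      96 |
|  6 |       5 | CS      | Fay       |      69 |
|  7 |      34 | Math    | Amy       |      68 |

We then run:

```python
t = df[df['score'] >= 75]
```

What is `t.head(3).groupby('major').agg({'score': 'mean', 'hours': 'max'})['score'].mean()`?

90.25

filter rows where score >= 75:
   hours major student  score
0     24   Bio     Amy     75
1     25   Bio     Fay    100
2     22    CS    Hana     93
5     11    CS     Amy     96
take first 3 rows:
   hours major student  score
0     24   Bio     Amy     75
1     25   Bio     Fay    100
2     22    CS    Hana     93
group by major: mean(score), max(hours):
       score  hours
major              
Bio     87.5     25
CS      93.0     22
Finally, mean of column 'score' = 90.25.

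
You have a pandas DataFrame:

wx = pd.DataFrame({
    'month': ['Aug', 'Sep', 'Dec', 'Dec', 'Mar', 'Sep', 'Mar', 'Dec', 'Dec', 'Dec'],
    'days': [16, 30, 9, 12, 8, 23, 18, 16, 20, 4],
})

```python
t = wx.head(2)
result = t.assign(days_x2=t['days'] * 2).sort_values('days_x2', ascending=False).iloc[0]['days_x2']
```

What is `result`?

60

take first 2 rows:
  month  days
0   Aug    16
1   Sep    30
add column days_x2 = t['days'] * 2:
  month  days  days_x2
0   Aug    16       32
1   Sep    30       60
sort by days_x2 descending:
  month  days  days_x2
1   Sep    30       60
0   Aug    16       32
Finally, value at position 0, column 'days_x2' = 60.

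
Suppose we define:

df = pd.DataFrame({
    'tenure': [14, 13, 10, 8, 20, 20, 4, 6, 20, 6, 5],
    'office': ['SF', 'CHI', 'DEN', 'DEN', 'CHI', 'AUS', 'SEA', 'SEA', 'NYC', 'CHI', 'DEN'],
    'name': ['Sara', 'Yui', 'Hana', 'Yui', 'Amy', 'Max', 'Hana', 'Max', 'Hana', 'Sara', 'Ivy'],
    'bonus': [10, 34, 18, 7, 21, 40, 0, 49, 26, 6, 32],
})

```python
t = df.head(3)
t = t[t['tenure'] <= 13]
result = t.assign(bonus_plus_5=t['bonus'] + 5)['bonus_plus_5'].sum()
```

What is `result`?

take first 3 rows:
   tenure office  name  bonus
0      14     SF  Sara     10
1      13    CHI   Yui     34
2      10    DEN  Hana     18
filter rows where tenure <= 13:
   tenure office  name  bonus
1      13    CHI   Yui     34
2      10    DEN  Hana     18
add column bonus_plus_5 = t['bonus'] + 5:
   tenure office  name  bonus  bonus_plus_5
1      13    CHI   Yui     34            39
2      10    DEN  Hana     18            23
Then the sum of column 'bonus_plus_5': 62

62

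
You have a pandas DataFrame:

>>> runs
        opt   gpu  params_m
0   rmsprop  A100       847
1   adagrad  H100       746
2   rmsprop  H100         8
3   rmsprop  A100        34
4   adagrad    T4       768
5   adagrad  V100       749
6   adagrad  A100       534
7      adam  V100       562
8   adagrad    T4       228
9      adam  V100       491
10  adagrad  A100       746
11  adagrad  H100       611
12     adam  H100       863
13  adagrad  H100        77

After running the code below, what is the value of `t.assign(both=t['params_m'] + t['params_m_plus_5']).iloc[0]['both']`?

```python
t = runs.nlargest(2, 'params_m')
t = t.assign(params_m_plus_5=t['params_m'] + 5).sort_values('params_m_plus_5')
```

take 2 rows with largest params_m:
        opt   gpu  params_m
12     adam  H100       863
0   rmsprop  A100       847
add column params_m_plus_5 = t['params_m'] + 5:
        opt   gpu  params_m  params_m_plus_5
12     adam  H100       863              868
0   rmsprop  A100       847              852
sort by params_m_plus_5:
        opt   gpu  params_m  params_m_plus_5
0   rmsprop  A100       847              852
12     adam  H100       863              868
add column both = t['params_m'] + t['params_m_plus_5']:
        opt   gpu  params_m  params_m_plus_5  both
0   rmsprop  A100       847              852  1699
12     adam  H100       863              868  1731
Reading off the value at position 0, column 'both', we get 1699.

1699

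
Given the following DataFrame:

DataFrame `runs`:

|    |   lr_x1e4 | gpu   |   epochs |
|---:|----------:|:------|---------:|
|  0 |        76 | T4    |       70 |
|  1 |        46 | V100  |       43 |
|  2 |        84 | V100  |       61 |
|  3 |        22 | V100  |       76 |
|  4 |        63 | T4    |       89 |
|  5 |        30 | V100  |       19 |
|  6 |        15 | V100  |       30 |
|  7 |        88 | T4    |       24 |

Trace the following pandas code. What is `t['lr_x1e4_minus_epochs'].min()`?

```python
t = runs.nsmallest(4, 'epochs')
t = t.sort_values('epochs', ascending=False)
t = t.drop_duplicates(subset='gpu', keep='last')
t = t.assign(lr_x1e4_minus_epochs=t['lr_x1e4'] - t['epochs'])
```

take 4 rows with smallest epochs:
   lr_x1e4   gpu  epochs
5       30  V100      19
7       88    T4      24
6       15  V100      30
1       46  V100      43
sort by epochs descending:
   lr_x1e4   gpu  epochs
1       46  V100      43
6       15  V100      30
7       88    T4      24
5       30  V100      19
drop duplicate gpu (keep=last):
   lr_x1e4   gpu  epochs
7       88    T4      24
5       30  V100      19
add column lr_x1e4_minus_epochs = t['lr_x1e4'] - t['epochs']:
   lr_x1e4   gpu  epochs  lr_x1e4_minus_epochs
7       88    T4      24                    64
5       30  V100      19                    11
So min() = 11.

11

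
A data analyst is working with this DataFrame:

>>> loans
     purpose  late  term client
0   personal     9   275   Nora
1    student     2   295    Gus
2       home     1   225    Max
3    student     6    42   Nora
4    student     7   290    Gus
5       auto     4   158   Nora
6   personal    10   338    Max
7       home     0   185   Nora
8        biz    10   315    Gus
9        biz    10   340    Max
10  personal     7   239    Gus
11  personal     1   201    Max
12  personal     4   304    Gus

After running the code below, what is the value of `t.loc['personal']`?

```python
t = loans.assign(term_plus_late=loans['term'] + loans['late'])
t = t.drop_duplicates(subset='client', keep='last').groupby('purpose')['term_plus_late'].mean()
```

255.0

add column term_plus_late = loans['term'] + loans['late']:
     purpose  late  term client  term_plus_late
0   personal     9   275   Nora             284
1    student     2   295    Gus             297
2       home     1   225    Max             226
3    student     6    42   Nora              48
4    student     7   290    Gus             297
5       auto     4   158   Nora             162
6   personal    10   338    Max             348
7       home     0   185   Nora             185
8        biz    10   315    Gus             325
9        biz    10   340    Max             350
10  personal     7   239    Gus             246
11  personal     1   201    Max             202
12  personal     4   304    Gus             308
drop duplicate client (keep=last):
     purpose  late  term client  term_plus_late
7       home     0   185   Nora             185
11  personal     1   201    Max             202
12  personal     4   304    Gus             308
group by purpose, mean of term_plus_late:
purpose
home        185.0
personal    255.0
Name: term_plus_late, dtype: float64
So loc['personal'] = 255.0.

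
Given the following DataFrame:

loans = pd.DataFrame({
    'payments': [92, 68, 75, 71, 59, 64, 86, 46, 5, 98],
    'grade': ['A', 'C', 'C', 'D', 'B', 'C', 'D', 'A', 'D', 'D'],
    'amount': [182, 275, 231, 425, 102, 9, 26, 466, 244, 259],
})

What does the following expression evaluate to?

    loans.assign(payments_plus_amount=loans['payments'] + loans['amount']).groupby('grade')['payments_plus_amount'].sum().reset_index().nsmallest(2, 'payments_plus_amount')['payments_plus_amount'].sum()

883

add column payments_plus_amount = loans['payments'] + loans['amount']:
   payments grade  amount  payments_plus_amount
0        92     A     182                   274
1        68     C     275                   343
2        75     C     231                   306
3        71     D     425                   496
4        59     B     102                   161
5        64     C       9                    73
6        86     D      26                   112
7        46     A     466                   512
8         5     D     244                   249
9        98     D     259                   357
group by grade, sum of payments_plus_amount:
grade
A     786
B     161
C     722
D    1214
Name: payments_plus_amount, dtype: int64
reset_index():
  grade  payments_plus_amount
0     A                   786
1     B                   161
2     C                   722
3     D                  1214
take 2 rows with smallest payments_plus_amount:
  grade  payments_plus_amount
1     B                   161
2     C                   722
Taking the sum of column 'payments_plus_amount' gives 883.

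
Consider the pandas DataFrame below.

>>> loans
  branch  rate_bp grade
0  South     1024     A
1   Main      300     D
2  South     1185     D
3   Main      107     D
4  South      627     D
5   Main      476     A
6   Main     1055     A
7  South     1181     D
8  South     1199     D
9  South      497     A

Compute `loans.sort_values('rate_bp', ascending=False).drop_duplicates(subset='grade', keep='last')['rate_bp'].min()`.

107

sort by rate_bp descending:
  branch  rate_bp grade
8  South     1199     D
2  South     1185     D
7  South     1181     D
6   Main     1055     A
0  South     1024     A
4  South      627     D
9  South      497     A
5   Main      476     A
1   Main      300     D
3   Main      107     D
drop duplicate grade (keep=last):
  branch  rate_bp grade
5   Main      476     A
3   Main      107     D
Then the min of column 'rate_bp': 107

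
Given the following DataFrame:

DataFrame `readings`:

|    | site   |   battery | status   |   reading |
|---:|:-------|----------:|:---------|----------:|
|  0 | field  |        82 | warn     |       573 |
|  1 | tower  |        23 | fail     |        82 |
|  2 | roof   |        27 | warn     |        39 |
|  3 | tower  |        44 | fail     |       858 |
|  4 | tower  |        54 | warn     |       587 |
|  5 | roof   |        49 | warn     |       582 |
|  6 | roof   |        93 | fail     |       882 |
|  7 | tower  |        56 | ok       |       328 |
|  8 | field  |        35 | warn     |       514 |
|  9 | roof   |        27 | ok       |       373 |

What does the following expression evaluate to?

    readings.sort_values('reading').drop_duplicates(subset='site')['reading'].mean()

sort by reading:
    site  battery status  reading
2   roof       27   warn       39
1  tower       23   fail       82
7  tower       56     ok      328
9   roof       27     ok      373
8  field       35   warn      514
0  field       82   warn      573
5   roof       49   warn      582
4  tower       54   warn      587
3  tower       44   fail      858
6   roof       93   fail      882
drop duplicate site (keep=first):
    site  battery status  reading
2   roof       27   warn       39
1  tower       23   fail       82
8  field       35   warn      514
The mean of column 'reading' is 211.666666667.

211.666666667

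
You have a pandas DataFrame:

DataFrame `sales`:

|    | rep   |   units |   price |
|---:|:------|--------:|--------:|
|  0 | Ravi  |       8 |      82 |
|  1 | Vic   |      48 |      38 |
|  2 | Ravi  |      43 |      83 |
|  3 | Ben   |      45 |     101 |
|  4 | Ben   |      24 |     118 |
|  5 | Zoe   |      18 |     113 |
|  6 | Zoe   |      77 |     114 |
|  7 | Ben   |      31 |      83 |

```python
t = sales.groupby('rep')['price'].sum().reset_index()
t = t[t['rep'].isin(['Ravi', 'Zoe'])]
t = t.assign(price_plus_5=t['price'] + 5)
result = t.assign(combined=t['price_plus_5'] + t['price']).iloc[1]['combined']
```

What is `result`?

group by rep, sum of price:
rep
Ben     302
Ravi    165
Vic      38
Zoe     227
Name: price, dtype: int64
reset_index():
    rep  price
0   Ben    302
1  Ravi    165
2   Vic     38
3   Zoe    227
filter rows where rep in ['Ravi', 'Zoe']:
    rep  price
1  Ravi    165
3   Zoe    227
add column price_plus_5 = t['price'] + 5:
    rep  price  price_plus_5
1  Ravi    165           170
3   Zoe    227           232
add column combined = t['price_plus_5'] + t['price']:
    rep  price  price_plus_5  combined
1  Ravi    165           170       335
3   Zoe    227           232       459
Finally, value at position 1, column 'combined' = 459.

459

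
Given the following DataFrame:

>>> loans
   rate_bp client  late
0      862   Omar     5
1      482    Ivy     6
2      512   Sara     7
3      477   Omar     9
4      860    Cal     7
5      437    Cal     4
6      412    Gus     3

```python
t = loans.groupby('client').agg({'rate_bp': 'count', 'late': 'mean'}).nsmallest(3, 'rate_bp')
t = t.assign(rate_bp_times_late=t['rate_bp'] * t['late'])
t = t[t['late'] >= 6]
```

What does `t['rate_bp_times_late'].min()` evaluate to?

group by client: count(rate_bp), mean(late):
        rate_bp  late
client               
Cal           2   5.5
Gus           1   3.0
Ivy           1   6.0
Omar          2   7.0
Sara          1   7.0
take 3 rows with smallest rate_bp:
        rate_bp  late
client               
Gus           1   3.0
Ivy           1   6.0
Sara          1   7.0
add column rate_bp_times_late = t['rate_bp'] * t['late']:
        rate_bp  late  rate_bp_times_late
client                                   
Gus           1   3.0                 3.0
Ivy           1   6.0                 6.0
Sara          1   7.0                 7.0
filter rows where late >= 6:
        rate_bp  late  rate_bp_times_late
client                                   
Ivy           1   6.0                 6.0
Sara          1   7.0                 7.0
Then the min of column 'rate_bp_times_late': 6.0

6.0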